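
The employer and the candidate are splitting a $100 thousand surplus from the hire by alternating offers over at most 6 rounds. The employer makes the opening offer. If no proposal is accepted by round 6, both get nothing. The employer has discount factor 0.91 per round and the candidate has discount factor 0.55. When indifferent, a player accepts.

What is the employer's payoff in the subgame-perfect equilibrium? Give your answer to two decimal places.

Round 6 (the candidate proposes): rejection yields 0 for the employer; the candidate offers 0 and keeps 100.
Round 5 (the employer proposes): the candidate can get 100 next round, worth 0.55 × 100 = 55 now; the employer offers that and keeps 45.
Round 4 (the candidate proposes): the employer can get 45 next round, worth 0.91 × 45 = 40.95 now, so the candidate offers 40.95, keeping 59.05.
Round 3 (the employer proposes): the candidate can get 59.05 next round, worth 0.55 × 59.05 = 32.4775 now; the employer offers that and keeps 67.5225.
Round 2 (the candidate proposes): the employer can get 67.5225 next round, worth 0.91 × 67.5225 = 61.445475 now. The candidate offers 61.445475 and keeps 100 − 61.445475 = 38.554525.
Round 1 (the employer proposes): the candidate can get 38.554525 next round, worth 0.55 × 38.554525 = 21.20498875 now; the employer offers that and keeps 78.79501125.

78.80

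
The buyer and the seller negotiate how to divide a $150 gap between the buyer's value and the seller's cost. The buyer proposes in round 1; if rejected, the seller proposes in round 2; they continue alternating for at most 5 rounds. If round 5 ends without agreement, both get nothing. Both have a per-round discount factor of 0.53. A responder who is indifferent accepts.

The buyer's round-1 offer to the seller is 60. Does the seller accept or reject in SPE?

Accept

Work out the seller's continuation value if the offer is rejected.
Round 5 (the buyer proposes): the seller will accept anything ≥ 0, so the buyer offers 0 and keeps 150.
Round 4 (the seller proposes): the buyer can get 150 next round, worth 0.53 × 150 = 79.5 now. The seller offers 79.5 and keeps 150 − 79.5 = 70.5.
Round 3 (the buyer proposes): the seller can get 70.5 next round, worth 0.53 × 70.5 = 37.365 now. The buyer offers 37.365 and keeps 150 − 37.365 = 112.635.
Round 2 (the seller proposes): the buyer can get 112.635 next round, worth 0.53 × 112.635 = 59.69655 now, so the seller offers 59.69655, keeping 90.30345.
So by rejecting in round 1, the seller gets 90.30345 next round, worth 0.53 × 90.30345 = 47.8608285 now.
Offer 60 ≥ 47.8608285, so the seller accepts.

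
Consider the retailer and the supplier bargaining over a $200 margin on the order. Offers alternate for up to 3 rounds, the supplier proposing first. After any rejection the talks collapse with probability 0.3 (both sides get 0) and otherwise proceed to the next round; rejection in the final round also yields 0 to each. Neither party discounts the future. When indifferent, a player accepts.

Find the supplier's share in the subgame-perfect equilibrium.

158

Round 3 (the supplier proposes): rejection yields 0 for the retailer; the supplier offers 0 and keeps 200.
Round 2 (the retailer proposes): rejecting gives the supplier an expected 0.7 × 200 = 140. The retailer offers 140 and keeps 200 − 140 = 60.
Round 1 (the supplier proposes): rejecting gives the retailer an expected 0.7 × 60 = 42; the supplier offers that and keeps 158.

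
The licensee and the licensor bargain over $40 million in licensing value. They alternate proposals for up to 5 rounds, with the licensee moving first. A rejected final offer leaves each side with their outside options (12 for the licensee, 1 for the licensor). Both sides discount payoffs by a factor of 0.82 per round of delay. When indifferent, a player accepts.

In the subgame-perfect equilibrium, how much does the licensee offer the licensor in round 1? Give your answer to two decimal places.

Work backward from the last round.
Round 5 (the licensee proposes): the licensor gets 1 if talks fail, so the licensee offers 1 and keeps 39.
Round 4 (the licensor proposes): the licensee can get 39 next round, worth 0.82 × 39 = 31.98 now, so the licensor offers 31.98, keeping 8.02.
Round 3 (the licensee proposes): the licensor can get 8.02 next round, worth 0.82 × 8.02 = 6.5764 now, so the licensee offers 6.5764, keeping 33.4236.
Round 2 (the licensor proposes): the licensee can get 33.4236 next round, worth 0.82 × 33.4236 = 27.407352 now; the licensor offers that and keeps 12.592648.
Round 1 (the licensee proposes): the licensor can get 12.592648 next round, worth 0.82 × 12.592648 = 10.32597136 now, so the licensee offers 10.32597136, keeping 29.67402864.

10.33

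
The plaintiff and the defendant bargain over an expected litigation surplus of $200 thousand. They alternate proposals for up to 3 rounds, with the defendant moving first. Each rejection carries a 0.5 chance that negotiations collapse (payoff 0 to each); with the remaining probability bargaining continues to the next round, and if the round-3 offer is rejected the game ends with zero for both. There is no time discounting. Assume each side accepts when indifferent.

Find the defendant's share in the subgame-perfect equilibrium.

Round 3 (the defendant proposes): rejection yields 0 for the plaintiff; the defendant offers 0 and keeps 200.
Round 2 (the plaintiff proposes): rejecting gives the defendant an expected 0.5 × 200 = 100. The plaintiff offers 100 and keeps 200 − 100 = 100.
Round 1 (the defendant proposes): rejecting gives the plaintiff an expected 0.5 × 100 = 50; the defendant offers that and keeps 150.

150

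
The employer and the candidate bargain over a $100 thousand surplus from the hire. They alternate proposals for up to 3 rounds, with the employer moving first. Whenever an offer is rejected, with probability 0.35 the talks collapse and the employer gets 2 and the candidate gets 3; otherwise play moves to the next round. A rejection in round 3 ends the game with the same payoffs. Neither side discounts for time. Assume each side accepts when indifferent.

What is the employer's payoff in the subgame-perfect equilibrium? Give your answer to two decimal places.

75.39

Round 3 (the employer proposes): the candidate gets 3 if talks fail, so the employer offers 3 and keeps 97.
Round 2 (the candidate proposes): rejecting gives the employer an expected 0.65 × 97 + 0.35 × 2 = 63.75; the candidate offers that and keeps 36.25.
Round 1 (the employer proposes): rejecting gives the candidate an expected 0.65 × 36.25 + 0.35 × 3 = 24.6125, so the employer offers 24.6125, keeping 75.3875.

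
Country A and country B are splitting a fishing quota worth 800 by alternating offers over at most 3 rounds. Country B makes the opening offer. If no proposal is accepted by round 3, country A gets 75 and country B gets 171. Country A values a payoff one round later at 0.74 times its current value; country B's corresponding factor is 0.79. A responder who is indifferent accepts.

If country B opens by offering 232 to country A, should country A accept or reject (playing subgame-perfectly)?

Round 3 (country B proposes): country A gets 75 if talks fail, so country B offers 75 and keeps 725.
Round 2 (country A proposes): country B can get 725 next round, worth 0.79 × 725 = 572.75 now. Country A offers 572.75 and keeps 800 − 572.75 = 227.25.
So by rejecting in round 1, country A gets 227.25 next round, worth 0.74 × 227.25 = 168.165 now.
Offer 232 ≥ 168.165, so country A accepts.

Accept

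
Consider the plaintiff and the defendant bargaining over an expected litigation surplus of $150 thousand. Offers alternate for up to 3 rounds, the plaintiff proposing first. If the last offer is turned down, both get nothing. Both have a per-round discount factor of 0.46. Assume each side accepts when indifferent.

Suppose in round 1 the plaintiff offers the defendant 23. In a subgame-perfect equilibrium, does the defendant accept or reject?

Round 3 (the plaintiff proposes): the defendant will accept anything ≥ 0, so the plaintiff offers 0 and keeps 150.
Round 2 (the defendant proposes): the plaintiff can get 150 next round, worth 0.46 × 150 = 69 now. The defendant offers 69 and keeps 150 − 69 = 81.
So by rejecting in round 1, the defendant gets 81 next round, worth 0.46 × 81 = 37.26 now.
Offer 23 < 37.26, so the defendant rejects.

Reject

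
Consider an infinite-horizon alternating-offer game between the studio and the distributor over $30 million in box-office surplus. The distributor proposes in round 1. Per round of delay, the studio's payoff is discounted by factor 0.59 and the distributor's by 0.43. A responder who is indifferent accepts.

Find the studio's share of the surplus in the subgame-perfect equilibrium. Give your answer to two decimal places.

13.52

When the distributor proposes, the studio accepts any offer worth at least 0.59 times what the studio would get by proposing next round; and vice versa.
This gives x = 30 − 0.59y and y = 30 − 0.43x, where x and y are each side's share when it proposes.
Hence (1 − 0.59·0.43)x = 30(1 − 0.59), i.e. 0.7463·x = 12.3.
x ≈ 16.4813; the studio's share is 30 − x ≈ 13.5187.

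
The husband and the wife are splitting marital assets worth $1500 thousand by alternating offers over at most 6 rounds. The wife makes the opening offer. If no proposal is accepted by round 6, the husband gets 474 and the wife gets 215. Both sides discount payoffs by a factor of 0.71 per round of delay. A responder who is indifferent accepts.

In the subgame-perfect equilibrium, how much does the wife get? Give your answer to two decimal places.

803.62

Round 6 (the husband proposes): the wife gets 215 if talks fail, so the husband offers 215 and keeps 1285.
Round 5 (the wife proposes): the husband can get 1285 next round, worth 0.71 × 1285 = 912.35 now. The wife offers 912.35 and keeps 1500 − 912.35 = 587.65.
Round 4 (the husband proposes): the wife can get 587.65 next round, worth 0.71 × 587.65 = 417.2315 now, so the husband offers 417.2315, keeping 1082.7685.
Round 3 (the wife proposes): the husband can get 1082.7685 next round, worth 0.71 × 1082.7685 = 768.765635 now. The wife offers 768.765635 and keeps 1500 − 768.765635 = 731.234365.
Round 2 (the husband proposes): the wife can get 731.234365 next round, worth 0.71 × 731.234365 = 519.17639915 now; the husband offers that and keeps 980.82360085.
Round 1 (the wife proposes): the husband can get 980.82360085 next round, worth 0.71 × 980.82360085 = 696.3847566035 now, so the wife offers 696.3847566035, keeping 803.6152433965.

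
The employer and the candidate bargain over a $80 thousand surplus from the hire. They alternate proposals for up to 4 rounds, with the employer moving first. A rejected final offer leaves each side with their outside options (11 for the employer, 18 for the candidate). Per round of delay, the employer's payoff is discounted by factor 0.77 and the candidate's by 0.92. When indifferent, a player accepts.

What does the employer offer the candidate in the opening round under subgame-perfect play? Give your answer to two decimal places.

61.90

Round 4 (the candidate proposes): the employer gets 11 if talks fail, so the candidate offers 11 and keeps 69.
Round 3 (the employer proposes): the candidate can get 69 next round, worth 0.92 × 69 = 63.48 now, so the employer offers 63.48, keeping 16.52.
Round 2 (the candidate proposes): the employer can get 16.52 next round, worth 0.77 × 16.52 = 12.7204 now, so the candidate offers 12.7204, keeping 67.2796.
Round 1 (the employer proposes): the candidate can get 67.2796 next round, worth 0.92 × 67.2796 = 61.897232 now; the employer offers that and keeps 18.102768.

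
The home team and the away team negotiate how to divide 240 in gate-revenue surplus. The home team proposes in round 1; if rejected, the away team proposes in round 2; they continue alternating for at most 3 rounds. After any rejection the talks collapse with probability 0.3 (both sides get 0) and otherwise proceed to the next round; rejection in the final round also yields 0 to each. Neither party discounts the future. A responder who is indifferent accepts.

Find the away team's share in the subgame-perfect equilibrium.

50.4

Round 3 (the home team proposes): the away team will accept anything ≥ 0, so the home team offers 0 and keeps 240.
Round 2 (the away team proposes): rejecting gives the home team an expected 0.7 × 240 = 168. The away team offers 168 and keeps 240 − 168 = 72.
Round 1 (the home team proposes): rejecting gives the away team an expected 0.7 × 72 = 50.4, so the home team offers 50.4, keeping 189.6.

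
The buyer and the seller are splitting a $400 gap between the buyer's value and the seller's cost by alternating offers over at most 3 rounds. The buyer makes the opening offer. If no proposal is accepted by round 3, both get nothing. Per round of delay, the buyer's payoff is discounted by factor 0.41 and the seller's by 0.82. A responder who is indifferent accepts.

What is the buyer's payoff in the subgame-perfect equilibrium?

Round 3 (the buyer proposes): the seller will accept anything ≥ 0, so the buyer offers 0 and keeps 400.
Round 2 (the seller proposes): the buyer can get 400 next round, worth 0.41 × 400 = 164 now, so the seller offers 164, keeping 236.
Round 1 (the buyer proposes): the seller can get 236 next round, worth 0.82 × 236 = 193.52 now. The buyer offers 193.52 and keeps 400 − 193.52 = 206.48.

206.48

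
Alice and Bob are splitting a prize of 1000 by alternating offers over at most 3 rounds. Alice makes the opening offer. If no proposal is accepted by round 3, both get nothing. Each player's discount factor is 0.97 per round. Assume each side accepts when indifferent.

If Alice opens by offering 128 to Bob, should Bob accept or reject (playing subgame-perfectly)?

Work out Bob's continuation value if the offer is rejected.
Round 3 (Alice proposes): rejection yields 0 for Bob; Alice offers 0 and keeps 1000.
Round 2 (Bob proposes): Alice can get 1000 next round, worth 0.97 × 1000 = 970 now; Bob offers that and keeps 30.
So by rejecting in round 1, Bob gets 30 next round, worth 0.97 × 30 = 29.1 now.
Offer 128 ≥ 29.1, so Bob accepts.

Accept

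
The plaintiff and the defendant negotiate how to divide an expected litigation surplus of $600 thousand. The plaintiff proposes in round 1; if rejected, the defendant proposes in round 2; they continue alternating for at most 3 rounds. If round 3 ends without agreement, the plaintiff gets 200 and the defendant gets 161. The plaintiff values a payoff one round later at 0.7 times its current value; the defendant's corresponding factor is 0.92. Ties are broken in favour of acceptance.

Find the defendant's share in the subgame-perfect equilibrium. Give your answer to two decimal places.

Round 3 (the plaintiff proposes): the defendant gets 161 if talks fail, so the plaintiff offers 161 and keeps 439.
Round 2 (the defendant proposes): the plaintiff can get 439 next round, worth 0.7 × 439 = 307.3 now. The defendant offers 307.3 and keeps 600 − 307.3 = 292.7.
Round 1 (the plaintiff proposes): the defendant can get 292.7 next round, worth 0.92 × 292.7 = 269.284 now, so the plaintiff offers 269.284, keeping 330.716.

269.28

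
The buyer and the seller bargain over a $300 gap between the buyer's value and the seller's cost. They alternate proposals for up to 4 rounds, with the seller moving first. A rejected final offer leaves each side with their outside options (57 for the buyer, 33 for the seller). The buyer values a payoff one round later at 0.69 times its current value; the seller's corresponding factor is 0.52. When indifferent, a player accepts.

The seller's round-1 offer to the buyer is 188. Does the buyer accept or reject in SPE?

Accept

Work out the buyer's continuation value if the offer is rejected.
Round 4 (the buyer proposes): the seller gets 33 if talks fail, so the buyer offers 33 and keeps 267.
Round 3 (the seller proposes): the buyer can get 267 next round, worth 0.69 × 267 = 184.23 now. The seller offers 184.23 and keeps 300 − 184.23 = 115.77.
Round 2 (the buyer proposes): the seller can get 115.77 next round, worth 0.52 × 115.77 = 60.2004 now. The buyer offers 60.2004 and keeps 300 − 60.2004 = 239.7996.
So by rejecting in round 1, the buyer gets 239.7996 next round, worth 0.69 × 239.7996 = 165.461724 now.
Offer 188 ≥ 165.461724, so the buyer accepts.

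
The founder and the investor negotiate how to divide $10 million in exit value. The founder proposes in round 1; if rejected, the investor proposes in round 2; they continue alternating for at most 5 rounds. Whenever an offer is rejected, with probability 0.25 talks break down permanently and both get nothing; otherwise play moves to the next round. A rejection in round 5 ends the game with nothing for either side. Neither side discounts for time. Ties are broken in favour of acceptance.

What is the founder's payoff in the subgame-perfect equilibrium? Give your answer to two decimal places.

Round 5 (the founder proposes): rejection yields 0 for the investor; the founder offers 0 and keeps 10.
Round 4 (the investor proposes): rejecting gives the founder an expected 0.75 × 10 = 7.5, so the investor offers 7.5, keeping 2.5.
Round 3 (the founder proposes): rejecting gives the investor an expected 0.75 × 2.5 = 1.875; the founder offers that and keeps 8.125.
Round 2 (the investor proposes): rejecting gives the founder an expected 0.75 × 8.125 = 6.09375, so the investor offers 6.09375, keeping 3.90625.
Round 1 (the founder proposes): rejecting gives the investor an expected 0.75 × 3.90625 = 2.9296875, so the founder offers 2.9296875, keeping 7.0703125.

7.07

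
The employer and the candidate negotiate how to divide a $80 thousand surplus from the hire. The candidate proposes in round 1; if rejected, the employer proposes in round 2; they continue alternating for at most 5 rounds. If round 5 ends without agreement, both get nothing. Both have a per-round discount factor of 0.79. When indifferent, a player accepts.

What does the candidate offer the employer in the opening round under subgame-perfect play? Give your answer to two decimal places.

Round 5 (the candidate proposes): the employer will accept anything ≥ 0, so the candidate offers 0 and keeps 80.
Round 4 (the employer proposes): the candidate can get 80 next round, worth 0.79 × 80 = 63.2 now. The employer offers 63.2 and keeps 80 − 63.2 = 16.8.
Round 3 (the candidate proposes): the employer can get 16.8 next round, worth 0.79 × 16.8 = 13.272 now; the candidate offers that and keeps 66.728.
Round 2 (the employer proposes): the candidate can get 66.728 next round, worth 0.79 × 66.728 = 52.71512 now. The employer offers 52.71512 and keeps 80 − 52.71512 = 27.28488.
Round 1 (the candidate proposes): the employer can get 27.28488 next round, worth 0.79 × 27.28488 = 21.5550552 now, so the candidate offers 21.5550552, keeping 58.4449448.

21.56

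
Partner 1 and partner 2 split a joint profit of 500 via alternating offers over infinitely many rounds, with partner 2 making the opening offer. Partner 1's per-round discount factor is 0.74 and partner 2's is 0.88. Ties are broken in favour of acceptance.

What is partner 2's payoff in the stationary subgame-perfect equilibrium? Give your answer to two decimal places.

372.71

Let x be partner 2's share when partner 2 proposes and y be partner 1's share when partner 1 proposes.
Partner 1 accepts iff offered ≥ 0.74·y, so x = 500 − 0.74y. Symmetrically y = 500 − 0.88x.
Substituting: x = 500 − 0.74(500 − 0.88x), giving x(1 − 0.88·0.74) = 500(1 − 0.74).
So x = 500 × 0.26 / 0.3488 ≈ 372.7064, and partner 1 receives 500 − x ≈ 127.2936.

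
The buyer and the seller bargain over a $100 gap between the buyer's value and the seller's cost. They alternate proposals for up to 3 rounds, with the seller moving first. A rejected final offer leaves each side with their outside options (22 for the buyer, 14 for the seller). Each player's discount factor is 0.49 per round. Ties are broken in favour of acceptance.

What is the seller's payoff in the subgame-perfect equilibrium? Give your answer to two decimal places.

Round 3 (the seller proposes): the buyer gets 22 if talks fail, so the seller offers 22 and keeps 78.
Round 2 (the buyer proposes): the seller can get 78 next round, worth 0.49 × 78 = 38.22 now; the buyer offers that and keeps 61.78.
Round 1 (the seller proposes): the buyer can get 61.78 next round, worth 0.49 × 61.78 = 30.2722 now; the seller offers that and keeps 69.7278.

69.73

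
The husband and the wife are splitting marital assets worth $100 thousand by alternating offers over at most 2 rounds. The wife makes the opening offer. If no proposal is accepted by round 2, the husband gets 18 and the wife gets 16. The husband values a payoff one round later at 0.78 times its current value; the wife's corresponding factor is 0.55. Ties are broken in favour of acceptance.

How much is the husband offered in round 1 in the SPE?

Round 2 (the husband proposes): the wife gets 16 if talks fail, so the husband offers 16 and keeps 84.
Round 1 (the wife proposes): the husband can get 84 next round, worth 0.78 × 84 = 65.52 now. The wife offers 65.52 and keeps 100 − 65.52 = 34.48.

65.52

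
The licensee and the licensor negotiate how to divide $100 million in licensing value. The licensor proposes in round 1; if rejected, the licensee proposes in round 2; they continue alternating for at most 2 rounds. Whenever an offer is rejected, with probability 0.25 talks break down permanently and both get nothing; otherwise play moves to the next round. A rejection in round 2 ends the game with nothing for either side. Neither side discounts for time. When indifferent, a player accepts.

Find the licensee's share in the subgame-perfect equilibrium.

75

Round 2 (the licensee proposes): the licensor will accept anything ≥ 0, so the licensee offers 0 and keeps 100.
Round 1 (the licensor proposes): rejecting gives the licensee an expected 0.75 × 100 = 75. The licensor offers 75 and keeps 100 − 75 = 25.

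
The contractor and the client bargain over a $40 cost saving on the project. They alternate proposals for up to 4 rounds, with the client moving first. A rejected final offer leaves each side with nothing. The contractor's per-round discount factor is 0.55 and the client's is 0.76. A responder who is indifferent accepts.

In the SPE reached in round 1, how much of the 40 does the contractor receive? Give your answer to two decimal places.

Round 4 (the contractor proposes): rejection yields 0 for the client; the contractor offers 0 and keeps 40.
Round 3 (the client proposes): the contractor can get 40 next round, worth 0.55 × 40 = 22 now. The client offers 22 and keeps 40 − 22 = 18.
Round 2 (the contractor proposes): the client can get 18 next round, worth 0.76 × 18 = 13.68 now; the contractor offers that and keeps 26.32.
Round 1 (the client proposes): the contractor can get 26.32 next round, worth 0.55 × 26.32 = 14.476 now; the client offers that and keeps 25.524.

14.48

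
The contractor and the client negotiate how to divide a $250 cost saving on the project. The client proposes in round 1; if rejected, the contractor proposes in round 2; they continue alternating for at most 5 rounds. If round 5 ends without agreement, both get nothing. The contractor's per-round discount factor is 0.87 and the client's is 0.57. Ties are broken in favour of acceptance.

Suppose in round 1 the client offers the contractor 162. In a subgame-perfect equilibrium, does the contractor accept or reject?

Accept

Work out the contractor's continuation value if the offer is rejected.
Round 5 (the client proposes): rejection yields 0 for the contractor; the client offers 0 and keeps 250.
Round 4 (the contractor proposes): the client can get 250 next round, worth 0.57 × 250 = 142.5 now, so the contractor offers 142.5, keeping 107.5.
Round 3 (the client proposes): the contractor can get 107.5 next round, worth 0.87 × 107.5 = 93.525 now, so the client offers 93.525, keeping 156.475.
Round 2 (the contractor proposes): the client can get 156.475 next round, worth 0.57 × 156.475 = 89.19075 now, so the contractor offers 89.19075, keeping 160.80925.
So by rejecting in round 1, the contractor gets 160.80925 next round, worth 0.87 × 160.80925 = 139.9040475 now.
Offer 162 ≥ 139.9040475, so the contractor accepts.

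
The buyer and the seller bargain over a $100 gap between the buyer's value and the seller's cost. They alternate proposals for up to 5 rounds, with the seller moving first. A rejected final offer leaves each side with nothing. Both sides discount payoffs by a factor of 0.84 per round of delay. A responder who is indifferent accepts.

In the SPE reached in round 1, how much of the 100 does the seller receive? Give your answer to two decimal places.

77.08

Round 5 (the seller proposes): rejection yields 0 for the buyer; the seller offers 0 and keeps 100.
Round 4 (the buyer proposes): the seller can get 100 next round, worth 0.84 × 100 = 84 now, so the buyer offers 84, keeping 16.
Round 3 (the seller proposes): the buyer can get 16 next round, worth 0.84 × 16 = 13.44 now, so the seller offers 13.44, keeping 86.56.
Round 2 (the buyer proposes): the seller can get 86.56 next round, worth 0.84 × 86.56 = 72.7104 now. The buyer offers 72.7104 and keeps 100 − 72.7104 = 27.2896.
Round 1 (the seller proposes): the buyer can get 27.2896 next round, worth 0.84 × 27.2896 = 22.923264 now, so the seller offers 22.923264, keeping 77.076736.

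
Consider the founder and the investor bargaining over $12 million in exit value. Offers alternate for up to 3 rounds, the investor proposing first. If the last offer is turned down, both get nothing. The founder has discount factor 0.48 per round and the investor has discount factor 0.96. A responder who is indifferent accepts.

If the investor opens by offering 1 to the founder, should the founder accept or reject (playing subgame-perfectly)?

Round 3 (the investor proposes): the founder will accept anything ≥ 0, so the investor offers 0 and keeps 12.
Round 2 (the founder proposes): the investor can get 12 next round, worth 0.96 × 12 = 11.52 now; the founder offers that and keeps 0.48.
So by rejecting in round 1, the founder gets 0.48 next round, worth 0.48 × 0.48 = 0.2304 now.
Offer 1 ≥ 0.2304, so the founder accepts.

Accept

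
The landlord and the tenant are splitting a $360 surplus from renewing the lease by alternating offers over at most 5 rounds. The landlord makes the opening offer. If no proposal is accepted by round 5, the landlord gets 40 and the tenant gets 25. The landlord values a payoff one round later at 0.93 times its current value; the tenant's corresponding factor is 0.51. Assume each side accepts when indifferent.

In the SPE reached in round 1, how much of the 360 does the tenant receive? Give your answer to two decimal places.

Round 5 (the landlord proposes): the tenant gets 25 if talks fail, so the landlord offers 25 and keeps 335.
Round 4 (the tenant proposes): the landlord can get 335 next round, worth 0.93 × 335 = 311.55 now. The tenant offers 311.55 and keeps 360 − 311.55 = 48.45.
Round 3 (the landlord proposes): the tenant can get 48.45 next round, worth 0.51 × 48.45 = 24.7095 now; the landlord offers that and keeps 335.2905.
Round 2 (the tenant proposes): the landlord can get 335.2905 next round, worth 0.93 × 335.2905 = 311.820165 now; the tenant offers that and keeps 48.179835.
Round 1 (the landlord proposes): the tenant can get 48.179835 next round, worth 0.51 × 48.179835 = 24.57171585 now; the landlord offers that and keeps 335.42828415.

24.57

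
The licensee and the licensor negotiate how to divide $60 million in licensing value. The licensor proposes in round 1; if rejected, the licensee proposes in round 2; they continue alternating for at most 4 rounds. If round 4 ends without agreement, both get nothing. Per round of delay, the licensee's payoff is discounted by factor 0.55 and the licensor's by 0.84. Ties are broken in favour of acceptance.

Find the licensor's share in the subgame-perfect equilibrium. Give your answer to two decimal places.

Round 4 (the licensee proposes): the licensor will accept anything ≥ 0, so the licensee offers 0 and keeps 60.
Round 3 (the licensor proposes): the licensee can get 60 next round, worth 0.55 × 60 = 33 now. The licensor offers 33 and keeps 60 − 33 = 27.
Round 2 (the licensee proposes): the licensor can get 27 next round, worth 0.84 × 27 = 22.68 now; the licensee offers that and keeps 37.32.
Round 1 (the licensor proposes): the licensee can get 37.32 next round, worth 0.55 × 37.32 = 20.526 now; the licensor offers that and keeps 39.474.

39.47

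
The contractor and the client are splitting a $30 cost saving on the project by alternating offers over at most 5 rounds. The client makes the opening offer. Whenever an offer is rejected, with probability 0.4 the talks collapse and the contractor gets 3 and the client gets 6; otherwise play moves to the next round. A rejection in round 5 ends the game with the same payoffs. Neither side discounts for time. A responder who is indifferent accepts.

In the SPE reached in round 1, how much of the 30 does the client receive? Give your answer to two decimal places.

20.15

By backward induction:
Round 5 (the client proposes): the contractor gets 3 if talks fail, so the client offers 3 and keeps 27.
Round 4 (the contractor proposes): rejecting gives the client an expected 0.6 × 27 + 0.4 × 6 = 18.6, so the contractor offers 18.6, keeping 11.4.
Round 3 (the client proposes): rejecting gives the contractor an expected 0.6 × 11.4 + 0.4 × 3 = 8.04; the client offers that and keeps 21.96.
Round 2 (the contractor proposes): rejecting gives the client an expected 0.6 × 21.96 + 0.4 × 6 = 15.576, so the contractor offers 15.576, keeping 14.424.
Round 1 (the client proposes): rejecting gives the contractor an expected 0.6 × 14.424 + 0.4 × 3 = 9.8544; the client offers that and keeps 20.1456.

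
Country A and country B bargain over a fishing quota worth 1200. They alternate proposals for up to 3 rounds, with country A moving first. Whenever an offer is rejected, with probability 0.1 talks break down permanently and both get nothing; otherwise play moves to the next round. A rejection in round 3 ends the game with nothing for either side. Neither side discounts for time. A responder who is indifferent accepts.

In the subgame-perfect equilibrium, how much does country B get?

Round 3 (country A proposes): country B will accept anything ≥ 0, so country A offers 0 and keeps 1200.
Round 2 (country B proposes): rejecting gives country A an expected 0.9 × 1200 = 1080, so country B offers 1080, keeping 120.
Round 1 (country A proposes): rejecting gives country B an expected 0.9 × 120 = 108. Country A offers 108 and keeps 1200 − 108 = 1092.

108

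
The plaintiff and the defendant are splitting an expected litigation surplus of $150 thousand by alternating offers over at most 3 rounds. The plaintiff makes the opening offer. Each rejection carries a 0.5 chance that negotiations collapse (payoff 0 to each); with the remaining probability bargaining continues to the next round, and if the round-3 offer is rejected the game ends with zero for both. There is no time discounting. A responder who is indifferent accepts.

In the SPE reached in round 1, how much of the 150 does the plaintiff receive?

Round 3 (the plaintiff proposes): rejection yields 0 for the defendant; the plaintiff offers 0 and keeps 150.
Round 2 (the defendant proposes): rejecting gives the plaintiff an expected 0.5 × 150 = 75; the defendant offers that and keeps 75.
Round 1 (the plaintiff proposes): rejecting gives the defendant an expected 0.5 × 75 = 37.5; the plaintiff offers that and keeps 112.5.

112.5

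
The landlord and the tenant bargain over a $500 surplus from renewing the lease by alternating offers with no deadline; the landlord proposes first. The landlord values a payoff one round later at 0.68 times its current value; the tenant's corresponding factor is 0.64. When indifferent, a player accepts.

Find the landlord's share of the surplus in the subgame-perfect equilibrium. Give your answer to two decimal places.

318.70

Let x be the landlord's share when the landlord proposes and y be the tenant's share when the tenant proposes.
The tenant accepts iff offered ≥ 0.64·y, so x = 500 − 0.64y. Symmetrically y = 500 − 0.68x.
Substituting: x = 500 − 0.64(500 − 0.68x), giving x(1 − 0.68·0.64) = 500(1 − 0.64).
So x = 500 × 0.36 / 0.5648 ≈ 318.6969, and the tenant receives 500 − x ≈ 181.3031.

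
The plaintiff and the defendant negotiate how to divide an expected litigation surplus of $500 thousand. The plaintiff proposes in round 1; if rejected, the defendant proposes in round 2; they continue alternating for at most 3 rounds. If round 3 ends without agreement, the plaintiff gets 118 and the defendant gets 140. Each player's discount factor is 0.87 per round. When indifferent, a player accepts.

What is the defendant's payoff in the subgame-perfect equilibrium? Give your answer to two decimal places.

162.52

Round 3 (the plaintiff proposes): the defendant gets 140 if talks fail, so the plaintiff offers 140 and keeps 360.
Round 2 (the defendant proposes): the plaintiff can get 360 next round, worth 0.87 × 360 = 313.2 now; the defendant offers that and keeps 186.8.
Round 1 (the plaintiff proposes): the defendant can get 186.8 next round, worth 0.87 × 186.8 = 162.516 now, so the plaintiff offers 162.516, keeping 337.484.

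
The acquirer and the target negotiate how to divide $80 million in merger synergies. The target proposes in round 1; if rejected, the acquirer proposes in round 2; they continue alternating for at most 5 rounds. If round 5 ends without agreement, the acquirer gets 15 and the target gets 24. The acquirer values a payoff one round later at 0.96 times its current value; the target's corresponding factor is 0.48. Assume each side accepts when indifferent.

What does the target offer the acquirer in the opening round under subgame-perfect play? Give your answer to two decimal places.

61.52

Round 5 (the target proposes): the acquirer gets 15 if talks fail, so the target offers 15 and keeps 65.
Round 4 (the acquirer proposes): the target can get 65 next round, worth 0.48 × 65 = 31.2 now. The acquirer offers 31.2 and keeps 80 − 31.2 = 48.8.
Round 3 (the target proposes): the acquirer can get 48.8 next round, worth 0.96 × 48.8 = 46.848 now; the target offers that and keeps 33.152.
Round 2 (the acquirer proposes): the target can get 33.152 next round, worth 0.48 × 33.152 = 15.91296 now. The acquirer offers 15.91296 and keeps 80 − 15.91296 = 64.08704.
Round 1 (the target proposes): the acquirer can get 64.08704 next round, worth 0.96 × 64.08704 = 61.5235584 now, so the target offers 61.5235584, keeping 18.4764416.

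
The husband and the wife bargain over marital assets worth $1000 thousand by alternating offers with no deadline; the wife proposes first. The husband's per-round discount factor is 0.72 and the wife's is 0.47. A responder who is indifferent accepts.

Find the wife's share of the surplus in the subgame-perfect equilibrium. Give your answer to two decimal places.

423.22

In a stationary SPE each proposer offers the other exactly their discounted continuation value.
If the wife keeps x when proposing and the husband keeps y when proposing, then x = 1000 − 0.72y and y = 1000 − 0.47x.
Solving: x = 1000(1 − 0.72) / (1 − 0.47·0.72) = 280 / 0.6616 ≈ 423.2164.
The husband gets 1000 − 423.2164 ≈ 576.7836.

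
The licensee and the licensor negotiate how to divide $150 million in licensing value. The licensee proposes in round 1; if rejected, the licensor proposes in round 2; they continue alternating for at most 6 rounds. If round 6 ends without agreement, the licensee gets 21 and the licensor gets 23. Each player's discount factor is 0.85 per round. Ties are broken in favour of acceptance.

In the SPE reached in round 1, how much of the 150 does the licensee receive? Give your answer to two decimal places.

59.82

Work backward from the last round.
Round 6 (the licensor proposes): the licensee gets 21 if talks fail, so the licensor offers 21 and keeps 129.
Round 5 (the licensee proposes): the licensor can get 129 next round, worth 0.85 × 129 = 109.65 now; the licensee offers that and keeps 40.35.
Round 4 (the licensor proposes): the licensee can get 40.35 next round, worth 0.85 × 40.35 = 34.2975 now; the licensor offers that and keeps 115.7025.
Round 3 (the licensee proposes): the licensor can get 115.7025 next round, worth 0.85 × 115.7025 = 98.347125 now; the licensee offers that and keeps 51.652875.
Round 2 (the licensor proposes): the licensee can get 51.652875 next round, worth 0.85 × 51.652875 = 43.90494375 now. The licensor offers 43.90494375 and keeps 150 − 43.90494375 = 106.09505625.
Round 1 (the licensee proposes): the licensor can get 106.09505625 next round, worth 0.85 × 106.09505625 = 90.1807978125 now; the licensee offers that and keeps 59.8192021875.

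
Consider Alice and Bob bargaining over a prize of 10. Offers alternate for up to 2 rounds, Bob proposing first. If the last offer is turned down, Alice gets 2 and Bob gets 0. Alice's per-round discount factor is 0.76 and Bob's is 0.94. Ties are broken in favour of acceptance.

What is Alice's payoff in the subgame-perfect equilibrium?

7.6

Round 2 (Alice proposes): rejection yields 0 for Bob; Alice offers 0 and keeps 10.
Round 1 (Bob proposes): Alice can get 10 next round, worth 0.76 × 10 = 7.6 now; Bob offers that and keeps 2.4.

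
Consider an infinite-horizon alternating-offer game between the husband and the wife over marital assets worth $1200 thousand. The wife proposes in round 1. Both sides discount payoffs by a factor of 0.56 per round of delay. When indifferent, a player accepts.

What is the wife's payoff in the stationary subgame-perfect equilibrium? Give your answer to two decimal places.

In a stationary SPE each proposer offers the other exactly their discounted continuation value.
If the wife keeps x when proposing and the husband keeps y when proposing, then x = 1200 − 0.56y and y = 1200 − 0.56x.
Solving: x = 1200(1 − 0.56) / (1 − 0.56·0.56) = 528 / 0.6864 ≈ 769.2308.
The husband gets 1200 − 769.2308 ≈ 430.7692.

769.23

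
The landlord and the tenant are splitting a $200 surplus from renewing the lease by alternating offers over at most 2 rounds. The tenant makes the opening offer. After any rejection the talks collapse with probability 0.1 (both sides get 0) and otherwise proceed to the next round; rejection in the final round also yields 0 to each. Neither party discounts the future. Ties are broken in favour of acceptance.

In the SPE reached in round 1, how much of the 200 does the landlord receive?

180

Round 2 (the landlord proposes): the tenant will accept anything ≥ 0, so the landlord offers 0 and keeps 200.
Round 1 (the tenant proposes): rejecting gives the landlord an expected 0.9 × 200 = 180, so the tenant offers 180, keeping 20.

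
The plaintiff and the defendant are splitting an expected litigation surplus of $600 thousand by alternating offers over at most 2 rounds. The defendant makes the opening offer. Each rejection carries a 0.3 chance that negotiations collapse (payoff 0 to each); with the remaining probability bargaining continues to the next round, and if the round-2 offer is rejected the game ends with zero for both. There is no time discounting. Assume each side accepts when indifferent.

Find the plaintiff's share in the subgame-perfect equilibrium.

420

Round 2 (the plaintiff proposes): rejection yields 0 for the defendant; the plaintiff offers 0 and keeps 600.
Round 1 (the defendant proposes): rejecting gives the plaintiff an expected 0.7 × 600 = 420; the defendant offers that and keeps 180.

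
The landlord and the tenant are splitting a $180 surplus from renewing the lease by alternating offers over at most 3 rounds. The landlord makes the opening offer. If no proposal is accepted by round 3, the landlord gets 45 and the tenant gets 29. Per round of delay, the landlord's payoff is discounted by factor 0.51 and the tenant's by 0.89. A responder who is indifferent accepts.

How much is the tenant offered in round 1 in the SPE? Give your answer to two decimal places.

91.66

Work backward from the last round.
Round 3 (the landlord proposes): the tenant gets 29 if talks fail, so the landlord offers 29 and keeps 151.
Round 2 (the tenant proposes): the landlord can get 151 next round, worth 0.51 × 151 = 77.01 now. The tenant offers 77.01 and keeps 180 − 77.01 = 102.99.
Round 1 (the landlord proposes): the tenant can get 102.99 next round, worth 0.89 × 102.99 = 91.6611 now; the landlord offers that and keeps 88.3389.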